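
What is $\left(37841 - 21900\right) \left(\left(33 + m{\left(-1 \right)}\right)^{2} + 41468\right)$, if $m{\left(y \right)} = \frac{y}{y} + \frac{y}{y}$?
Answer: $680569113$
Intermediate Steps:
$m{\left(y \right)} = 2$ ($m{\left(y \right)} = 1 + 1 = 2$)
$\left(37841 - 21900\right) \left(\left(33 + m{\left(-1 \right)}\right)^{2} + 41468\right) = \left(37841 - 21900\right) \left(\left(33 + 2\right)^{2} + 41468\right) = 15941 \left(35^{2} + 41468\right) = 15941 \left(1225 + 41468\right) = 15941 \cdot 42693 = 680569113$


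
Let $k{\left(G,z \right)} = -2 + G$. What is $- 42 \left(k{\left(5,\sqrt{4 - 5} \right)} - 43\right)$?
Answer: $1680$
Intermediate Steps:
$- 42 \left(k{\left(5,\sqrt{4 - 5} \right)} - 43\right) = - 42 \left(\left(-2 + 5\right) - 43\right) = - 42 \left(3 - 43\right) = \left(-42\right) \left(-40\right) = 1680$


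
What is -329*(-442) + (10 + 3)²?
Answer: 145587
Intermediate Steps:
-329*(-442) + (10 + 3)² = 145418 + 13² = 145418 + 169 = 145587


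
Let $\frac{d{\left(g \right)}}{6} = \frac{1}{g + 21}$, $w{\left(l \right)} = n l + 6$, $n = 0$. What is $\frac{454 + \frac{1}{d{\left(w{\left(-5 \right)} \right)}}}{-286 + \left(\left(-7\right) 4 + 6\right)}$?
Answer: $- \frac{131}{88} \approx -1.4886$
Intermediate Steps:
$w{\left(l \right)} = 6$ ($w{\left(l \right)} = 0 l + 6 = 0 + 6 = 6$)
$d{\left(g \right)} = \frac{6}{21 + g}$ ($d{\left(g \right)} = \frac{6}{g + 21} = \frac{6}{21 + g}$)
$\frac{454 + \frac{1}{d{\left(w{\left(-5 \right)} \right)}}}{-286 + \left(\left(-7\right) 4 + 6\right)} = \frac{454 + \frac{1}{6 \frac{1}{21 + 6}}}{-286 + \left(\left(-7\right) 4 + 6\right)} = \frac{454 + \frac{1}{6 \cdot \frac{1}{27}}}{-286 + \left(-28 + 6\right)} = \frac{454 + \frac{1}{6 \cdot \frac{1}{27}}}{-286 - 22} = \frac{454 + \frac{1}{\frac{2}{9}}}{-308} = \left(454 + \frac{9}{2}\right) \left(- \frac{1}{308}\right) = \frac{917}{2} \left(- \frac{1}{308}\right) = - \frac{131}{88}$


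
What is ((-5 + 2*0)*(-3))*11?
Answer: 165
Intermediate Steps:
((-5 + 2*0)*(-3))*11 = ((-5 + 0)*(-3))*11 = -5*(-3)*11 = 15*11 = 165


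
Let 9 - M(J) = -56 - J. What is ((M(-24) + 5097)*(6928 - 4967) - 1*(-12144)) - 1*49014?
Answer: 10038748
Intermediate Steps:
M(J) = 65 + J (M(J) = 9 - (-56 - J) = 9 + (56 + J) = 65 + J)
((M(-24) + 5097)*(6928 - 4967) - 1*(-12144)) - 1*49014 = (((65 - 24) + 5097)*(6928 - 4967) - 1*(-12144)) - 1*49014 = ((41 + 5097)*1961 + 12144) - 49014 = (5138*1961 + 12144) - 49014 = (10075618 + 12144) - 49014 = 10087762 - 49014 = 10038748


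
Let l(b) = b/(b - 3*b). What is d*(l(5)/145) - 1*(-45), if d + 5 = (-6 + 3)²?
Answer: 6523/145 ≈ 44.986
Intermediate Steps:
l(b) = -½ (l(b) = b/((-2*b)) = b*(-1/(2*b)) = -½)
d = 4 (d = -5 + (-6 + 3)² = -5 + (-3)² = -5 + 9 = 4)
d*(l(5)/145) - 1*(-45) = 4*(-½/145) - 1*(-45) = 4*(-½*1/145) + 45 = 4*(-1/290) + 45 = -2/145 + 45 = 6523/145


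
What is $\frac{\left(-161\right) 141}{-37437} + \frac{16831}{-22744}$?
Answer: $- \frac{37930201}{283822376} \approx -0.13364$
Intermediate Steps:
$\frac{\left(-161\right) 141}{-37437} + \frac{16831}{-22744} = \left(-22701\right) \left(- \frac{1}{37437}\right) + 16831 \left(- \frac{1}{22744}\right) = \frac{7567}{12479} - \frac{16831}{22744} = - \frac{37930201}{283822376}$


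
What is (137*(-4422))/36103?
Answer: -605814/36103 ≈ -16.780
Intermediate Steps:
(137*(-4422))/36103 = -605814*1/36103 = -605814/36103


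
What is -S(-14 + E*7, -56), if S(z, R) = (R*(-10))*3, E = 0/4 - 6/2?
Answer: -1680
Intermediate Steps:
E = -3 (E = 0*(¼) - 6*½ = 0 - 3 = -3)
S(z, R) = -30*R (S(z, R) = -10*R*3 = -30*R)
-S(-14 + E*7, -56) = -(-30)*(-56) = -1*1680 = -1680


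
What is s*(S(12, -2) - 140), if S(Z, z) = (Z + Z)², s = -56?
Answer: -24416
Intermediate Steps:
S(Z, z) = 4*Z² (S(Z, z) = (2*Z)² = 4*Z²)
s*(S(12, -2) - 140) = -56*(4*12² - 140) = -56*(4*144 - 140) = -56*(576 - 140) = -56*436 = -24416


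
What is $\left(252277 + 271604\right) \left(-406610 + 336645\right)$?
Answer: $-36653334165$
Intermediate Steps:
$\left(252277 + 271604\right) \left(-406610 + 336645\right) = 523881 \left(-69965\right) = -36653334165$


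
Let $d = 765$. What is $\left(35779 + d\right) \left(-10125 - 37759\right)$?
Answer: $-1749872896$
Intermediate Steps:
$\left(35779 + d\right) \left(-10125 - 37759\right) = \left(35779 + 765\right) \left(-10125 - 37759\right) = 36544 \left(-47884\right) = -1749872896$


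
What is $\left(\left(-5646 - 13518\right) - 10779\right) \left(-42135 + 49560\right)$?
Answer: $-222326775$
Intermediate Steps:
$\left(\left(-5646 - 13518\right) - 10779\right) \left(-42135 + 49560\right) = \left(\left(-5646 - 13518\right) - 10779\right) 7425 = \left(-19164 - 10779\right) 7425 = \left(-29943\right) 7425 = -222326775$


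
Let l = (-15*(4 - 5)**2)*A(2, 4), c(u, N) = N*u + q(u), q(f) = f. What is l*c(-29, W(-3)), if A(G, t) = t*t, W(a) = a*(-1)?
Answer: 27840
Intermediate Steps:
W(a) = -a
A(G, t) = t**2
c(u, N) = u + N*u (c(u, N) = N*u + u = u + N*u)
l = -240 (l = -15*(4 - 5)**2*4**2 = -15*(-1)**2*16 = -15*1*16 = -15*16 = -240)
l*c(-29, W(-3)) = -(-6960)*(1 - 1*(-3)) = -(-6960)*(1 + 3) = -(-6960)*4 = -240*(-116) = 27840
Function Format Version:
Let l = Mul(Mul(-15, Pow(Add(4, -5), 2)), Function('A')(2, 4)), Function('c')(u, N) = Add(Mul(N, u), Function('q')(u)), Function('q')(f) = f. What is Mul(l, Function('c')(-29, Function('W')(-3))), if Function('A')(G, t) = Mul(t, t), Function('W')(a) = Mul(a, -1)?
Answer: 27840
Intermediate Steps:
Function('W')(a) = Mul(-1, a)
Function('A')(G, t) = Pow(t, 2)
Function('c')(u, N) = Add(u, Mul(N, u)) (Function('c')(u, N) = Add(Mul(N, u), u) = Add(u, Mul(N, u)))
l = -240 (l = Mul(Mul(-15, Pow(Add(4, -5), 2)), Pow(4, 2)) = Mul(Mul(-15, Pow(-1, 2)), 16) = Mul(Mul(-15, 1), 16) = Mul(-15, 16) = -240)
Mul(l, Function('c')(-29, Function('W')(-3))) = Mul(-240, Mul(-29, Add(1, Mul(-1, -3)))) = Mul(-240, Mul(-29, Add(1, 3))) = Mul(-240, Mul(-29, 4)) = Mul(-240, -116) = 27840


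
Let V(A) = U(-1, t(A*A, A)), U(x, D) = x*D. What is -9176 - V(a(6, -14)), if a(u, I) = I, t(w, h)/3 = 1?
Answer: -9173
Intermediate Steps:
t(w, h) = 3 (t(w, h) = 3*1 = 3)
U(x, D) = D*x
V(A) = -3 (V(A) = 3*(-1) = -3)
-9176 - V(a(6, -14)) = -9176 - 1*(-3) = -9176 + 3 = -9173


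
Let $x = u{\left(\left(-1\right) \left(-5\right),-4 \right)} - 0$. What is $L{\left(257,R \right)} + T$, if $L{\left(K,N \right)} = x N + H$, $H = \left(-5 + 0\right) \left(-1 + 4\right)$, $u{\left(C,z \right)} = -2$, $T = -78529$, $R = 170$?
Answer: $-78884$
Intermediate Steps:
$H = -15$ ($H = \left(-5\right) 3 = -15$)
$x = -2$ ($x = -2 - 0 = -2 + 0 = -2$)
$L{\left(K,N \right)} = -15 - 2 N$ ($L{\left(K,N \right)} = - 2 N - 15 = -15 - 2 N$)
$L{\left(257,R \right)} + T = \left(-15 - 340\right) - 78529 = -355 - 78529 = -78884$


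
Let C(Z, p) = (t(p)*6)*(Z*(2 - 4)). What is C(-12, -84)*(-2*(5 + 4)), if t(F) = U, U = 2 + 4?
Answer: -15552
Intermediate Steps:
U = 6
t(F) = 6
C(Z, p) = -72*Z (C(Z, p) = (6*6)*(Z*(2 - 4)) = 36*(Z*(-2)) = 36*(-2*Z) = -72*Z)
C(-12, -84)*(-2*(5 + 4)) = (-72*(-12))*(-2*(5 + 4)) = 864*(-2*9) = 864*(-18) = -15552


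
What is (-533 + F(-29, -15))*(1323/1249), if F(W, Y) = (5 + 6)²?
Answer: -545076/1249 ≈ -436.41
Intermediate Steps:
F(W, Y) = 121 (F(W, Y) = 11² = 121)
(-533 + F(-29, -15))*(1323/1249) = (-533 + 121)*(1323/1249) = -545076/1249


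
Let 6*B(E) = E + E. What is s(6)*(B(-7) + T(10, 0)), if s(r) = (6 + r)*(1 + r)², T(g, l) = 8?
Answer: 3332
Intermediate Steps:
B(E) = E/3 (B(E) = (E + E)/6 = (2*E)/6 = E/3)
s(r) = (1 + r)²*(6 + r)
s(6)*(B(-7) + T(10, 0)) = ((1 + 6)²*(6 + 6))*((⅓)*(-7) + 8) = (7²*12)*(-7/3 + 8) = (49*12)*(17/3) = 588*(17/3) = 3332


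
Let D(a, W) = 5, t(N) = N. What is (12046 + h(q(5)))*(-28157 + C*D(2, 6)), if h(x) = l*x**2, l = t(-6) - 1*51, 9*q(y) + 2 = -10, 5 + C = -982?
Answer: -1185818728/3 ≈ -3.9527e+8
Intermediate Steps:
C = -987 (C = -5 - 982 = -987)
q(y) = -4/3 (q(y) = -2/9 + (1/9)*(-10) = -2/9 - 10/9 = -4/3)
l = -57 (l = -6 - 1*51 = -6 - 51 = -57)
h(x) = -57*x**2
(12046 + h(q(5)))*(-28157 + C*D(2, 6)) = (12046 - 57*(-4/3)**2)*(-28157 - 987*5) = (12046 - 57*16/9)*(-28157 - 4935) = (12046 - 304/3)*(-33092) = (35834/3)*(-33092) = -1185818728/3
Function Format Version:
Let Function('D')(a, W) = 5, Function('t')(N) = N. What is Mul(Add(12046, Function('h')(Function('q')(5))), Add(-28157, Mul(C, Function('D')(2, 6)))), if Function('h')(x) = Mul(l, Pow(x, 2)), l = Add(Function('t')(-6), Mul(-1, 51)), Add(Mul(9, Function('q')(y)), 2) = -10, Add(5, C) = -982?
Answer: Rational(-1185818728, 3) ≈ -3.9527e+8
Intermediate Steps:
C = -987 (C = Add(-5, -982) = -987)
Function('q')(y) = Rational(-4, 3) (Function('q')(y) = Add(Rational(-2, 9), Mul(Rational(1, 9), -10)) = Add(Rational(-2, 9), Rational(-10, 9)) = Rational(-4, 3))
l = -57 (l = Add(-6, Mul(-1, 51)) = Add(-6, -51) = -57)
Function('h')(x) = Mul(-57, Pow(x, 2))
Mul(Add(12046, Function('h')(Function('q')(5))), Add(-28157, Mul(C, Function('D')(2, 6)))) = Mul(Add(12046, Mul(-57, Pow(Rational(-4, 3), 2))), Add(-28157, Mul(-987, 5))) = Mul(Add(12046, Mul(-57, Rational(16, 9))), Add(-28157, -4935)) = Mul(Add(12046, Rational(-304, 3)), -33092) = Mul(Rational(35834, 3), -33092) = Rational(-1185818728, 3)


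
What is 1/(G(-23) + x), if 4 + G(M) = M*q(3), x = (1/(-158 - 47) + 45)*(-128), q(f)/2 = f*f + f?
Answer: -205/1294652 ≈ -0.00015834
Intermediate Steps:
q(f) = 2*f + 2*f**2 (q(f) = 2*(f*f + f) = 2*(f**2 + f) = 2*(f + f**2) = 2*f + 2*f**2)
x = -1180672/205 (x = (1/(-205) + 45)*(-128) = (-1/205 + 45)*(-128) = (9224/205)*(-128) = -1180672/205 ≈ -5759.4)
G(M) = -4 + 24*M (G(M) = -4 + M*(2*3*(1 + 3)) = -4 + M*(2*3*4) = -4 + M*24 = -4 + 24*M)
1/(G(-23) + x) = 1/((-4 + 24*(-23)) - 1180672/205) = 1/((-4 - 552) - 1180672/205) = 1/(-556 - 1180672/205) = 1/(-1294652/205) = -205/1294652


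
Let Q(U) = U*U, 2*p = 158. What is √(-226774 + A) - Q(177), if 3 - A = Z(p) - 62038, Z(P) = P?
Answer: -31329 + 2*I*√41203 ≈ -31329.0 + 405.97*I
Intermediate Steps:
p = 79 (p = (½)*158 = 79)
Q(U) = U²
A = 61962 (A = 3 - (79 - 62038) = 3 - 1*(-61959) = 3 + 61959 = 61962)
√(-226774 + A) - Q(177) = √(-226774 + 61962) - 1*177² = √(-164812) - 1*31329 = 2*I*√41203 - 31329 = -31329 + 2*I*√41203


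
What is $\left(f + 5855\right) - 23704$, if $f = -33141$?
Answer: $-50990$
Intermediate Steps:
$\left(f + 5855\right) - 23704 = \left(-33141 + 5855\right) - 23704 = -27286 - 23704 = -50990$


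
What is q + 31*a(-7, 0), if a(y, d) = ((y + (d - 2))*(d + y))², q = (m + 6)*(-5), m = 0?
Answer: 123009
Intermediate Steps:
q = -30 (q = (0 + 6)*(-5) = 6*(-5) = -30)
a(y, d) = (d + y)²*(-2 + d + y)² (a(y, d) = ((y + (-2 + d))*(d + y))² = ((-2 + d + y)*(d + y))² = ((d + y)*(-2 + d + y))² = (d + y)²*(-2 + d + y)²)
q + 31*a(-7, 0) = -30 + 31*((0 - 7)²*(-2 + 0 - 7)²) = -30 + 31*((-7)²*(-9)²) = -30 + 31*(49*81) = -30 + 31*3969 = -30 + 123039 = 123009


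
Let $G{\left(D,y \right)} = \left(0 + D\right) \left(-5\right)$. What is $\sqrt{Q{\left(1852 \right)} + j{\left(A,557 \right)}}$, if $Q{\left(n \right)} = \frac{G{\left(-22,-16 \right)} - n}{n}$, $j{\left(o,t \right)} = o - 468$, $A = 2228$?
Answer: $\frac{41 \sqrt{897294}}{926} \approx 41.941$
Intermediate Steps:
$G{\left(D,y \right)} = - 5 D$ ($G{\left(D,y \right)} = D \left(-5\right) = - 5 D$)
$j{\left(o,t \right)} = -468 + o$ ($j{\left(o,t \right)} = o - 468 = -468 + o$)
$Q{\left(n \right)} = \frac{110 - n}{n}$ ($Q{\left(n \right)} = \frac{\left(-5\right) \left(-22\right) - n}{n} = \frac{110 - n}{n}$)
$\sqrt{Q{\left(1852 \right)} + j{\left(A,557 \right)}} = \sqrt{\frac{110 - 1852}{1852} + \left(-468 + 2228\right)} = \sqrt{\frac{110 - 1852}{1852} + 1760} = \sqrt{\frac{1}{1852} \left(-1742\right) + 1760} = \sqrt{- \frac{871}{926} + 1760} = \sqrt{\frac{1628889}{926}} = \frac{41 \sqrt{897294}}{926}$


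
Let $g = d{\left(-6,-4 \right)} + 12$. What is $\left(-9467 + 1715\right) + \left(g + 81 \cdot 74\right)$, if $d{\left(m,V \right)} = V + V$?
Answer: $-1754$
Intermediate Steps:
$d{\left(m,V \right)} = 2 V$
$g = 4$ ($g = 2 \left(-4\right) + 12 = -8 + 12 = 4$)
$\left(-9467 + 1715\right) + \left(g + 81 \cdot 74\right) = \left(-9467 + 1715\right) + \left(4 + 81 \cdot 74\right) = -7752 + \left(4 + 5994\right) = -7752 + 5998 = -1754$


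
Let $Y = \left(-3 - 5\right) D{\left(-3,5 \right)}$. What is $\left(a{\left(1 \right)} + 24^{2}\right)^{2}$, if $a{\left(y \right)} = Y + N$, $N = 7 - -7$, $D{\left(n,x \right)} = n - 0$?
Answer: $376996$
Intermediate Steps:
$D{\left(n,x \right)} = n$ ($D{\left(n,x \right)} = n + 0 = n$)
$Y = 24$ ($Y = \left(-3 - 5\right) \left(-3\right) = \left(-8\right) \left(-3\right) = 24$)
$N = 14$ ($N = 7 + 7 = 14$)
$a{\left(y \right)} = 38$ ($a{\left(y \right)} = 24 + 14 = 38$)
$\left(a{\left(1 \right)} + 24^{2}\right)^{2} = \left(38 + 24^{2}\right)^{2} = \left(38 + 576\right)^{2} = 614^{2} = 376996$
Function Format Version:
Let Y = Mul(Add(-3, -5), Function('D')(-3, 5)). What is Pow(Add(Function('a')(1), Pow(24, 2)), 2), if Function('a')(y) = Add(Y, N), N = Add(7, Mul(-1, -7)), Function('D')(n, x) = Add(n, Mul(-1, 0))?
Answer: 376996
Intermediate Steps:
Function('D')(n, x) = n (Function('D')(n, x) = Add(n, 0) = n)
Y = 24 (Y = Mul(Add(-3, -5), -3) = Mul(-8, -3) = 24)
N = 14 (N = Add(7, 7) = 14)
Function('a')(y) = 38 (Function('a')(y) = Add(24, 14) = 38)
Pow(Add(Function('a')(1), Pow(24, 2)), 2) = Pow(Add(38, Pow(24, 2)), 2) = Pow(Add(38, 576), 2) = Pow(614, 2) = 376996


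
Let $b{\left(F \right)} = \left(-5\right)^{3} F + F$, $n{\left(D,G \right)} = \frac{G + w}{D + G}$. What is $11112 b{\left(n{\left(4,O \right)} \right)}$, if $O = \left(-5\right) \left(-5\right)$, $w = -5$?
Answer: $- \frac{27557760}{29} \approx -9.5027 \cdot 10^{5}$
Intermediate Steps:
$O = 25$
$n{\left(D,G \right)} = \frac{-5 + G}{D + G}$ ($n{\left(D,G \right)} = \frac{G - 5}{D + G} = \frac{-5 + G}{D + G}$)
$b{\left(F \right)} = - 124 F$ ($b{\left(F \right)} = - 125 F + F = - 124 F$)
$11112 b{\left(n{\left(4,O \right)} \right)} = 11112 \left(- 124 \frac{-5 + 25}{4 + 25}\right) = 11112 \left(- 124 \cdot \frac{1}{29} \cdot 20\right) = 11112 \left(\left(-124\right) \frac{20}{29}\right) = 11112 \left(- \frac{2480}{29}\right) = - \frac{27557760}{29}$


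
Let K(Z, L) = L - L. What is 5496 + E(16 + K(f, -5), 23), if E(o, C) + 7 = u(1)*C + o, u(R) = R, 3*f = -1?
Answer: 5528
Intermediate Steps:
f = -⅓ (f = (⅓)*(-1) = -⅓ ≈ -0.33333)
K(Z, L) = 0
E(o, C) = -7 + C + o (E(o, C) = -7 + (1*C + o) = -7 + (C + o) = -7 + C + o)
5496 + E(16 + K(f, -5), 23) = 5496 + (-7 + 23 + (16 + 0)) = 5496 + (-7 + 23 + 16) = 5496 + 32 = 5528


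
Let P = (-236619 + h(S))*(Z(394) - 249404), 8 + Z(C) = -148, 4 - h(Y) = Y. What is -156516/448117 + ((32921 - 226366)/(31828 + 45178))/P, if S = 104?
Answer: -20343391429444440643/58244649339866109008 ≈ -0.34927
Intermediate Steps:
h(Y) = 4 - Y
Z(C) = -156 (Z(C) = -8 - 148 = -156)
P = 59075593640 (P = (-236619 + (4 - 1*104))*(-156 - 249404) = (-236619 + (4 - 104))*(-249560) = (-236619 - 100)*(-249560) = -236719*(-249560) = 59075593640)
-156516/448117 + ((32921 - 226366)/(31828 + 45178))/P = -156516/448117 + ((32921 - 226366)/(31828 + 45178))/59075593640 = -156516*1/448117 - 193445/77006*(1/59075593640) = -156516/448117 - 193445*1/77006*(1/59075593640) = -156516/448117 - 193445/77006*1/59075593640 = -156516/448117 - 5527/129976433252624 = -20343391429444440643/58244649339866109008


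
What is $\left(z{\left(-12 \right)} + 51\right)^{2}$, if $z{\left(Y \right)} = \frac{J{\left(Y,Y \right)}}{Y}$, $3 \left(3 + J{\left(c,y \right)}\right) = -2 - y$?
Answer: $\frac{3367225}{1296} \approx 2598.2$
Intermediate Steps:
$J{\left(c,y \right)} = - \frac{11}{3} - \frac{y}{3}$ ($J{\left(c,y \right)} = -3 + \frac{-2 - y}{3} = -3 - \left(\frac{2}{3} + \frac{y}{3}\right) = - \frac{11}{3} - \frac{y}{3}$)
$z{\left(Y \right)} = \frac{- \frac{11}{3} - \frac{Y}{3}}{Y}$
$\left(z{\left(-12 \right)} + 51\right)^{2} = \left(\frac{-11 - -12}{3 \left(-12\right)} + 51\right)^{2} = \left(\frac{1}{3} \left(- \frac{1}{12}\right) \left(-11 + 12\right) + 51\right)^{2} = \left(\frac{1}{3} \left(- \frac{1}{12}\right) 1 + 51\right)^{2} = \left(- \frac{1}{36} + 51\right)^{2} = \left(\frac{1835}{36}\right)^{2} = \frac{3367225}{1296}$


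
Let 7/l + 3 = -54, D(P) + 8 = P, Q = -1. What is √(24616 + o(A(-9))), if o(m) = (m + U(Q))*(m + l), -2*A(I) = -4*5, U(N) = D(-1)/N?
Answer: √223233/3 ≈ 157.49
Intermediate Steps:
D(P) = -8 + P
U(N) = -9/N (U(N) = (-8 - 1)/N = -9/N)
l = -7/57 (l = 7/(-3 - 54) = 7/(-57) = 7*(-1/57) = -7/57 ≈ -0.12281)
A(I) = 10 (A(I) = -(-2)*5 = -½*(-20) = 10)
o(m) = (9 + m)*(-7/57 + m) (o(m) = (m - 9/(-1))*(m - 7/57) = (m - 9*(-1))*(-7/57 + m) = (m + 9)*(-7/57 + m) = (9 + m)*(-7/57 + m))
√(24616 + o(A(-9))) = √(24616 + (-21/19 + 10² + (506/57)*10)) = √(24616 + (-21/19 + 100 + 5060/57)) = √(24616 + 563/3) = √(74411/3) = √223233/3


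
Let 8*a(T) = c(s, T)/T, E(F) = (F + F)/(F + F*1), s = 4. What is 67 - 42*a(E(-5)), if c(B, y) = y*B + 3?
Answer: 121/4 ≈ 30.250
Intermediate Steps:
E(F) = 1 (E(F) = (2*F)/(F + F) = (2*F)/((2*F)) = (2*F)*(1/(2*F)) = 1)
c(B, y) = 3 + B*y (c(B, y) = B*y + 3 = 3 + B*y)
a(T) = (3 + 4*T)/(8*T) (a(T) = ((3 + 4*T)/T)/8 = (3 + 4*T)/(8*T))
67 - 42*a(E(-5)) = 67 - 21*(3 + 4*1)/(4*1) = 67 - 21*(3 + 4)/4 = 67 - 21*7/4 = 67 - 42*7/8 = 67 - 147/4 = 121/4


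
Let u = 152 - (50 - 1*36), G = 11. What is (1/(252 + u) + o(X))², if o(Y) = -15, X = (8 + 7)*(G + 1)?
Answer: 34210801/152100 ≈ 224.92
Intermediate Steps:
X = 180 (X = (8 + 7)*(11 + 1) = 15*12 = 180)
u = 138 (u = 152 - (50 - 36) = 152 - 1*14 = 152 - 14 = 138)
(1/(252 + u) + o(X))² = (1/(252 + 138) - 15)² = (1/390 - 15)² = (-5849/390)² = 34210801/152100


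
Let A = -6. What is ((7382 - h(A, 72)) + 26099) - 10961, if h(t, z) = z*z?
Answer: 17336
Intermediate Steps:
h(t, z) = z²
((7382 - h(A, 72)) + 26099) - 10961 = ((7382 - 1*72²) + 26099) - 10961 = ((7382 - 1*5184) + 26099) - 10961 = ((7382 - 5184) + 26099) - 10961 = (2198 + 26099) - 10961 = 28297 - 10961 = 17336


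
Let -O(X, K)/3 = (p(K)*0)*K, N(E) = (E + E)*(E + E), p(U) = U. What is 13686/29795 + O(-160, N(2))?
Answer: 13686/29795 ≈ 0.45934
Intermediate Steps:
N(E) = 4*E² (N(E) = (2*E)*(2*E) = 4*E²)
O(X, K) = 0 (O(X, K) = -3*K*0*K = -0*K = -3*0 = 0)
13686/29795 + O(-160, N(2)) = 13686/29795 + 0 = 13686/29795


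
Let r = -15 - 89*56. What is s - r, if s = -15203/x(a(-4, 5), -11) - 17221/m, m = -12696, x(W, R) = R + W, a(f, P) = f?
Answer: 127253907/21160 ≈ 6013.9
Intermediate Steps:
r = -4999 (r = -15 - 4984 = -4999)
s = 21475067/21160 (s = -15203/(-11 - 4) - 17221/(-12696) = -15203/(-15) - 17221*(-1/12696) = -15203*(-1/15) + 17221/12696 = 15203/15 + 17221/12696 = 21475067/21160 ≈ 1014.9)
s - r = 21475067/21160 - 1*(-4999) = 21475067/21160 + 4999 = 127253907/21160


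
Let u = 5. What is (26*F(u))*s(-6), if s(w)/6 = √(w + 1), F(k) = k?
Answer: 780*I*√5 ≈ 1744.1*I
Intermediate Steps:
s(w) = 6*√(1 + w) (s(w) = 6*√(w + 1) = 6*√(1 + w))
(26*F(u))*s(-6) = (26*5)*(6*√(1 - 6)) = 130*(6*√(-5)) = 130*(6*(I*√5)) = 130*(6*I*√5) = 780*I*√5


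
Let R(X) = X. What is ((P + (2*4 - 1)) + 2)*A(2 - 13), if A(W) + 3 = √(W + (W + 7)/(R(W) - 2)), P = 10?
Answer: -57 + 19*I*√1807/13 ≈ -57.0 + 62.128*I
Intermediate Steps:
A(W) = -3 + √(W + (7 + W)/(-2 + W)) (A(W) = -3 + √(W + (W + 7)/(W - 2)) = -3 + √(W + (7 + W)/(-2 + W)))
((P + (2*4 - 1)) + 2)*A(2 - 13) = ((10 + (2*4 - 1)) + 2)*(-3 + √((7 + (2 - 13)² - (2 - 13))/(-2 + (2 - 13)))) = ((10 + (8 - 1)) + 2)*(-3 + √((7 + (-11)² - 1*(-11))/(-2 - 11))) = ((10 + 7) + 2)*(-3 + √((7 + 121 + 11)/(-13))) = (17 + 2)*(-3 + √(-1/13*139)) = 19*(-3 + √(-139/13)) = 19*(-3 + I*√1807/13) = -57 + 19*I*√1807/13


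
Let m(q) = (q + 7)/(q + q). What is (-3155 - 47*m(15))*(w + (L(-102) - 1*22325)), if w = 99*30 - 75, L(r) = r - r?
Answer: 185914012/3 ≈ 6.1971e+7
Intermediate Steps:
m(q) = (7 + q)/(2*q) (m(q) = (7 + q)/((2*q)) = (7 + q)*(1/(2*q)) = (7 + q)/(2*q))
L(r) = 0
w = 2895 (w = 2970 - 75 = 2895)
(-3155 - 47*m(15))*(w + (L(-102) - 1*22325)) = (-3155 - 47*(7 + 15)/(2*15))*(2895 + (0 - 1*22325)) = (-3155 - 47*22/(2*15))*(2895 + (0 - 22325)) = (-3155 - 47*11/15)*(2895 - 22325) = (-3155 - 517/15)*(-19430) = -47842/15*(-19430) = 185914012/3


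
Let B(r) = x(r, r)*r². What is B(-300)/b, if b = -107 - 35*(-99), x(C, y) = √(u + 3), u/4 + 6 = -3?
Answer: 45000*I*√33/1679 ≈ 153.96*I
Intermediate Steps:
u = -36 (u = -24 + 4*(-3) = -24 - 12 = -36)
x(C, y) = I*√33 (x(C, y) = √(-36 + 3) = √(-33) = I*√33)
B(r) = I*√33*r² (B(r) = (I*√33)*r² = I*√33*r²)
b = 3358 (b = -107 + 3465 = 3358)
B(-300)/b = (I*√33*(-300)²)/3358 = (I*√33*90000)*(1/3358) = (90000*I*√33)*(1/3358) = 45000*I*√33/1679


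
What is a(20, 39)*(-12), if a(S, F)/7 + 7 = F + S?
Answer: -4368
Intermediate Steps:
a(S, F) = -49 + 7*F + 7*S (a(S, F) = -49 + 7*(F + S) = -49 + (7*F + 7*S) = -49 + 7*F + 7*S)
a(20, 39)*(-12) = (-49 + 7*39 + 7*20)*(-12) = (-49 + 273 + 140)*(-12) = 364*(-12) = -4368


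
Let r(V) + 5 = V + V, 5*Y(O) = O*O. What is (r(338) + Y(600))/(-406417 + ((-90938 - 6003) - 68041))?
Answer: -72671/571399 ≈ -0.12718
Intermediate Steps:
Y(O) = O²/5 (Y(O) = (O*O)/5 = O²/5)
r(V) = -5 + 2*V (r(V) = -5 + (V + V) = -5 + 2*V)
(r(338) + Y(600))/(-406417 + ((-90938 - 6003) - 68041)) = ((-5 + 2*338) + (⅕)*600²)/(-406417 + ((-90938 - 6003) - 68041)) = ((-5 + 676) + (⅕)*360000)/(-406417 + (-96941 - 68041)) = (671 + 72000)/(-406417 - 164982) = 72671/(-571399) = 72671*(-1/571399) = -72671/571399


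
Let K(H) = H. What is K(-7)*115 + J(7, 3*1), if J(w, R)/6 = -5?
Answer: -835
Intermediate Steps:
J(w, R) = -30 (J(w, R) = 6*(-5) = -30)
K(-7)*115 + J(7, 3*1) = -7*115 - 30 = -805 - 30 = -835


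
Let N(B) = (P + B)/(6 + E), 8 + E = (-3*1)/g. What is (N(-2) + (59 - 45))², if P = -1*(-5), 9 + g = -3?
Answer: 7396/49 ≈ 150.94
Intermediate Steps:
g = -12 (g = -9 - 3 = -12)
P = 5
E = -31/4 (E = -8 - 3*1/(-12) = -8 - 3*(-1/12) = -8 + ¼ = -31/4 ≈ -7.7500)
N(B) = -20/7 - 4*B/7 (N(B) = (5 + B)/(6 - 31/4) = (5 + B)/(-7/4) = (5 + B)*(-4/7) = -20/7 - 4*B/7)
(N(-2) + (59 - 45))² = ((-20/7 - 4/7*(-2)) + (59 - 45))² = ((-20/7 + 8/7) + 14)² = (-12/7 + 14)² = (86/7)² = 7396/49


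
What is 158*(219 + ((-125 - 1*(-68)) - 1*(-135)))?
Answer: 46926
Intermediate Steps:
158*(219 + ((-125 - 1*(-68)) - 1*(-135))) = 158*(219 + ((-125 + 68) + 135)) = 158*(219 + (-57 + 135)) = 158*(219 + 78) = 158*297 = 46926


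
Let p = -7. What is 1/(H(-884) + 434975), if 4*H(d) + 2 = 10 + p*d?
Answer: 1/436524 ≈ 2.2908e-6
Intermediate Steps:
H(d) = 2 - 7*d/4 (H(d) = -½ + (10 - 7*d)/4 = -½ + (5/2 - 7*d/4) = 2 - 7*d/4)
1/(H(-884) + 434975) = 1/((2 - 7/4*(-884)) + 434975) = 1/((2 + 1547) + 434975) = 1/(1549 + 434975) = 1/436524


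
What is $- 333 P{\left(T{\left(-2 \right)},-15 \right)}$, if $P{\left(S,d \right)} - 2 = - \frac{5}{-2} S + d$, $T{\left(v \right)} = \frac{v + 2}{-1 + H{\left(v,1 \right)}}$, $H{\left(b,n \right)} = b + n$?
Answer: $4329$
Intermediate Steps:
$T{\left(v \right)} = \frac{2 + v}{v}$ ($T{\left(v \right)} = \frac{v + 2}{-1 + \left(v + 1\right)} = \frac{2 + v}{-1 + \left(1 + v\right)} = \frac{2 + v}{v}$)
$P{\left(S,d \right)} = 2 + d + \frac{5 S}{2}$ ($P{\left(S,d \right)} = 2 + \left(- \frac{5}{-2} S + d\right) = 2 + \left(\left(-5\right) \left(- \frac{1}{2}\right) S + d\right) = 2 + \left(\frac{5 S}{2} + d\right) = 2 + \left(d + \frac{5 S}{2}\right) = 2 + d + \frac{5 S}{2}$)
$- 333 P{\left(T{\left(-2 \right)},-15 \right)} = - 333 \left(2 - 15 + \frac{5 \frac{2 - 2}{-2}}{2}\right) = - 333 \left(2 - 15 + \frac{5 \left(\left(- \frac{1}{2}\right) 0\right)}{2}\right) = - 333 \left(2 - 15 + \frac{5}{2} \cdot 0\right) = - 333 \left(2 - 15 + 0\right) = \left(-333\right) \left(-13\right) = 4329$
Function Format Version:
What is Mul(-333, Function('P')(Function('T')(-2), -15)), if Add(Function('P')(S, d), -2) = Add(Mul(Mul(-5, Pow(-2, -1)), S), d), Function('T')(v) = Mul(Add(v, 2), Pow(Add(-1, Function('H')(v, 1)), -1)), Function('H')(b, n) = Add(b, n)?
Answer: 4329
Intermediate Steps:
Function('T')(v) = Mul(Pow(v, -1), Add(2, v)) (Function('T')(v) = Mul(Add(v, 2), Pow(Add(-1, Add(v, 1)), -1)) = Mul(Add(2, v), Pow(Add(-1, Add(1, v)), -1)) = Mul(Add(2, v), Pow(v, -1)) = Mul(Pow(v, -1), Add(2, v)))
Function('P')(S, d) = Add(2, d, Mul(Rational(5, 2), S)) (Function('P')(S, d) = Add(2, Add(Mul(Mul(-5, Pow(-2, -1)), S), d)) = Add(2, Add(Mul(Mul(-5, Rational(-1, 2)), S), d)) = Add(2, Add(Mul(Rational(5, 2), S), d)) = Add(2, Add(d, Mul(Rational(5, 2), S))) = Add(2, d, Mul(Rational(5, 2), S)))
Mul(-333, Function('P')(Function('T')(-2), -15)) = Mul(-333, Add(2, -15, Mul(Rational(5, 2), Mul(Pow(-2, -1), Add(2, -2))))) = Mul(-333, Add(2, -15, Mul(Rational(5, 2), Mul(Rational(-1, 2), 0)))) = Mul(-333, Add(2, -15, Mul(Rational(5, 2), 0))) = Mul(-333, Add(2, -15, 0)) = Mul(-333, -13) = 4329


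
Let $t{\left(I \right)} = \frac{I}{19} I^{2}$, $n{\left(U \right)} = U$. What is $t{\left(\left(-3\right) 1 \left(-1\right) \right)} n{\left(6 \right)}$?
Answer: $\frac{162}{19} \approx 8.5263$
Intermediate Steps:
$t{\left(I \right)} = \frac{I^{3}}{19}$ ($t{\left(I \right)} = I \frac{1}{19} I^{2} = \frac{I}{19} I^{2} = \frac{I^{3}}{19}$)
$t{\left(\left(-3\right) 1 \left(-1\right) \right)} n{\left(6 \right)} = \frac{\left(\left(-3\right) 1 \left(-1\right)\right)^{3}}{19} \cdot 6 = \frac{\left(\left(-3\right) \left(-1\right)\right)^{3}}{19} \cdot 6 = \frac{3^{3}}{19} \cdot 6 = \frac{1}{19} \cdot 27 \cdot 6 = \frac{27}{19} \cdot 6 = \frac{162}{19}$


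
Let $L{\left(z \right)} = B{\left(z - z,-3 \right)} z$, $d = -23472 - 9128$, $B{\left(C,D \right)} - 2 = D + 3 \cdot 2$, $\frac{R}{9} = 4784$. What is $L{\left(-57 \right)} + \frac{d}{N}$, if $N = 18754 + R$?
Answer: $- \frac{1764845}{6181} \approx -285.53$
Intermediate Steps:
$R = 43056$ ($R = 9 \cdot 4784 = 43056$)
$B{\left(C,D \right)} = 8 + D$ ($B{\left(C,D \right)} = 2 + \left(D + 3 \cdot 2\right) = 2 + \left(D + 6\right) = 2 + \left(6 + D\right) = 8 + D$)
$d = -32600$
$N = 61810$ ($N = 18754 + 43056 = 61810$)
$L{\left(z \right)} = 5 z$ ($L{\left(z \right)} = \left(8 - 3\right) z = 5 z$)
$L{\left(-57 \right)} + \frac{d}{N} = 5 \left(-57\right) - \frac{32600}{61810} = -285 - \frac{3260}{6181} = - \frac{1764845}{6181}$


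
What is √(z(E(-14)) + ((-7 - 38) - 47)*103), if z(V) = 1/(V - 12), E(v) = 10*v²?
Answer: I*√8989653289/974 ≈ 97.345*I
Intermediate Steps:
z(V) = 1/(-12 + V)
√(z(E(-14)) + ((-7 - 38) - 47)*103) = √(1/(-12 + 10*(-14)²) + ((-7 - 38) - 47)*103) = √(1/(-12 + 10*196) + (-45 - 47)*103) = √(1/(-12 + 1960) - 92*103) = √(1/1948 - 9476) = √(-18459247/1948) = I*√8989653289/974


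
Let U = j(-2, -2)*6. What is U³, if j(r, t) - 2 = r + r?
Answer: -1728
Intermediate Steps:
j(r, t) = 2 + 2*r (j(r, t) = 2 + (r + r) = 2 + 2*r)
U = -12 (U = (2 + 2*(-2))*6 = (2 - 4)*6 = -2*6 = -12)
U³ = (-12)³ = -1728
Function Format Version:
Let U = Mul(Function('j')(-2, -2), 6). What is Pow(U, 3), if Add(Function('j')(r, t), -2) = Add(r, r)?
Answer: -1728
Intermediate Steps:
Function('j')(r, t) = Add(2, Mul(2, r)) (Function('j')(r, t) = Add(2, Add(r, r)) = Add(2, Mul(2, r)))
U = -12 (U = Mul(Add(2, Mul(2, -2)), 6) = Mul(Add(2, -4), 6) = Mul(-2, 6) = -12)
Pow(U, 3) = Pow(-12, 3) = -1728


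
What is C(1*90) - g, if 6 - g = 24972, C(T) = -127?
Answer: 24839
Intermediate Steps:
g = -24966 (g = 6 - 1*24972 = 6 - 24972 = -24966)
C(1*90) - g = -127 - 1*(-24966) = -127 + 24966 = 24839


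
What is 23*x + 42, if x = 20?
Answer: 502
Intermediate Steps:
23*x + 42 = 23*20 + 42 = 460 + 42 = 502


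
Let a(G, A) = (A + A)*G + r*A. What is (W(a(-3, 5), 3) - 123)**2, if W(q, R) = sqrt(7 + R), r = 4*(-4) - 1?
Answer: (123 - sqrt(10))**2 ≈ 14361.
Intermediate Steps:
r = -17 (r = -16 - 1 = -17)
a(G, A) = -17*A + 2*A*G (a(G, A) = (A + A)*G - 17*A = (2*A)*G - 17*A = 2*A*G - 17*A = -17*A + 2*A*G)
(W(a(-3, 5), 3) - 123)**2 = (sqrt(7 + 3) - 123)**2 = (sqrt(10) - 123)**2 = (-123 + sqrt(10))**2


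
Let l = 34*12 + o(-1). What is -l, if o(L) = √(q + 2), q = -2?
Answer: -408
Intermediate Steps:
o(L) = 0 (o(L) = √(-2 + 2) = √0 = 0)
l = 408 (l = 34*12 + 0 = 408 + 0 = 408)
-l = -1*408 = -408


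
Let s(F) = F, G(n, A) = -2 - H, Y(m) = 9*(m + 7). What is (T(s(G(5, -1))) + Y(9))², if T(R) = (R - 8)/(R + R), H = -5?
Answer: 737881/36 ≈ 20497.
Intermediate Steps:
Y(m) = 63 + 9*m (Y(m) = 9*(7 + m) = 63 + 9*m)
G(n, A) = 3 (G(n, A) = -2 - 1*(-5) = -2 + 5 = 3)
T(R) = (-8 + R)/(2*R) (T(R) = (-8 + R)/((2*R)) = (-8 + R)*(1/(2*R)) = (-8 + R)/(2*R))
(T(s(G(5, -1))) + Y(9))² = ((½)*(-8 + 3)/3 + (63 + 9*9))² = ((½)*(⅓)*(-5) + (63 + 81))² = (-⅚ + 144)² = (859/6)² = 737881/36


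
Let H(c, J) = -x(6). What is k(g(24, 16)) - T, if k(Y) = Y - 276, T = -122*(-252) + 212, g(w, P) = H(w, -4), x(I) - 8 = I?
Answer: -31246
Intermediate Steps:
x(I) = 8 + I
H(c, J) = -14 (H(c, J) = -(8 + 6) = -1*14 = -14)
g(w, P) = -14
T = 30956 (T = 30744 + 212 = 30956)
k(Y) = -276 + Y
k(g(24, 16)) - T = (-276 - 14) - 1*30956 = -290 - 30956 = -31246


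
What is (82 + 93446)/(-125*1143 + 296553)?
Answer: 15588/25613 ≈ 0.60860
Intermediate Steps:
(82 + 93446)/(-125*1143 + 296553) = 93528/(-142875 + 296553) = 93528/153678 = 93528*(1/153678) = 15588/25613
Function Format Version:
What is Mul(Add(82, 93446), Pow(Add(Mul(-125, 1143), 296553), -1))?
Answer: Rational(15588, 25613) ≈ 0.60860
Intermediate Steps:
Mul(Add(82, 93446), Pow(Add(Mul(-125, 1143), 296553), -1)) = Mul(93528, Pow(Add(-142875, 296553), -1)) = Mul(93528, Pow(153678, -1)) = Mul(93528, Rational(1, 153678)) = Rational(15588, 25613)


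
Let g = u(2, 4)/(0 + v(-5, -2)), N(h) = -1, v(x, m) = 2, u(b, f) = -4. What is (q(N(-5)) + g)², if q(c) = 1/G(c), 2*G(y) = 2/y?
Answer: 9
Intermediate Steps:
G(y) = 1/y (G(y) = (2/y)/2 = 1/y)
q(c) = c (q(c) = 1/(1/c) = c)
g = -2 (g = -4/(0 + 2) = -4/2 = (½)*(-4) = -2)
(q(N(-5)) + g)² = (-1 - 2)² = (-3)² = 9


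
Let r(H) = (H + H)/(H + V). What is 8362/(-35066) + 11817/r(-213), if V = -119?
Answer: 11464075991/1244843 ≈ 9209.3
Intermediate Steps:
r(H) = 2*H/(-119 + H) (r(H) = (H + H)/(H - 119) = (2*H)/(-119 + H) = 2*H/(-119 + H))
8362/(-35066) + 11817/r(-213) = 8362/(-35066) + 11817/((2*(-213)/(-119 - 213))) = 8362*(-1/35066) + 11817/((2*(-213)/(-332))) = -4181/17533 + 11817/((2*(-213)*(-1/332))) = -4181/17533 + 11817/(213/166) = -4181/17533 + 11817*(166/213) = -4181/17533 + 653874/71 = 11464075991/1244843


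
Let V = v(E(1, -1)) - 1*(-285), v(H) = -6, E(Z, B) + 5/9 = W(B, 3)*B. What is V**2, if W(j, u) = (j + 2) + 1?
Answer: 77841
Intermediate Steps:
W(j, u) = 3 + j (W(j, u) = (2 + j) + 1 = 3 + j)
E(Z, B) = -5/9 + B*(3 + B) (E(Z, B) = -5/9 + (3 + B)*B = -5/9 + B*(3 + B))
V = 279 (V = -6 - 1*(-285) = -6 + 285 = 279)
V**2 = 279**2 = 77841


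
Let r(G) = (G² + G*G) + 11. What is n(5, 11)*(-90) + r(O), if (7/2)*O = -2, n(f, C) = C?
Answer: -47939/49 ≈ -978.35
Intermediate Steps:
O = -4/7 (O = (2/7)*(-2) = -4/7 ≈ -0.57143)
r(G) = 11 + 2*G² (r(G) = (G² + G²) + 11 = 2*G² + 11 = 11 + 2*G²)
n(5, 11)*(-90) + r(O) = 11*(-90) + (11 + 2*(-4/7)²) = -990 + (11 + 2*(16/49)) = -990 + (11 + 32/49) = -990 + 571/49 = -47939/49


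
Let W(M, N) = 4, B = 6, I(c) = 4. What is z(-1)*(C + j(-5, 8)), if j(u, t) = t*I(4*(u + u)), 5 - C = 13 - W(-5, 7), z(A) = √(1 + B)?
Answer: 28*√7 ≈ 74.081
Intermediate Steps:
z(A) = √7 (z(A) = √(1 + 6) = √7)
C = -4 (C = 5 - (13 - 1*4) = 5 - (13 - 4) = 5 - 1*9 = 5 - 9 = -4)
j(u, t) = 4*t (j(u, t) = t*4 = 4*t)
z(-1)*(C + j(-5, 8)) = √7*(-4 + 4*8) = √7*(-4 + 32) = √7*28 = 28*√7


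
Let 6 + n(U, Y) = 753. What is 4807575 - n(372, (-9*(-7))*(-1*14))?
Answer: 4806828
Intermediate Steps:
n(U, Y) = 747 (n(U, Y) = -6 + 753 = 747)
4807575 - n(372, (-9*(-7))*(-1*14)) = 4807575 - 1*747 = 4807575 - 747 = 4806828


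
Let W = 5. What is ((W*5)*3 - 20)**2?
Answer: 3025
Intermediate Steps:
((W*5)*3 - 20)**2 = ((5*5)*3 - 20)**2 = (25*3 - 20)**2 = (75 - 20)**2 = 55**2 = 3025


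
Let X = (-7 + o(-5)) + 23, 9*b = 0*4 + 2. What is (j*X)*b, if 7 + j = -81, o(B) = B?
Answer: -1936/9 ≈ -215.11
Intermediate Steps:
b = 2/9 (b = (0*4 + 2)/9 = (0 + 2)/9 = (⅑)*2 = 2/9 ≈ 0.22222)
X = 11 (X = (-7 - 5) + 23 = -12 + 23 = 11)
j = -88 (j = -7 - 81 = -88)
(j*X)*b = -88*11*(2/9) = -968*2/9 = -1936/9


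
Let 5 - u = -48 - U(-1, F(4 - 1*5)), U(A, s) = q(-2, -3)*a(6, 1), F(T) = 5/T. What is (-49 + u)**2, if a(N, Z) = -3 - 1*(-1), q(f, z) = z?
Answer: 100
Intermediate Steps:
a(N, Z) = -2 (a(N, Z) = -3 + 1 = -2)
U(A, s) = 6 (U(A, s) = -3*(-2) = 6)
u = 59 (u = 5 - (-48 - 1*6) = 5 - (-48 - 6) = 5 - 1*(-54) = 5 + 54 = 59)
(-49 + u)**2 = (-49 + 59)**2 = 10**2 = 100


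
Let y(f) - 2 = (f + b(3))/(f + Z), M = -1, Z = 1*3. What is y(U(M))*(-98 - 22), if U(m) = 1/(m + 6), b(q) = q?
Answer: -360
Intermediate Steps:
Z = 3
U(m) = 1/(6 + m)
y(f) = 3 (y(f) = 2 + (f + 3)/(f + 3) = 2 + (3 + f)/(3 + f) = 2 + 1 = 3)
y(U(M))*(-98 - 22) = 3*(-98 - 22) = 3*(-120) = -360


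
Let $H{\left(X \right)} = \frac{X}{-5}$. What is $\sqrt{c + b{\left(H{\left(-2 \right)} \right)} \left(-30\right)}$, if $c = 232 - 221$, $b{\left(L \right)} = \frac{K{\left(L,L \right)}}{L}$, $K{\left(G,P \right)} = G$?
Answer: $i \sqrt{19} \approx 4.3589 i$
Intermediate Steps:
$H{\left(X \right)} = - \frac{X}{5}$ ($H{\left(X \right)} = X \left(- \frac{1}{5}\right) = - \frac{X}{5}$)
$b{\left(L \right)} = 1$ ($b{\left(L \right)} = \frac{L}{L} = 1$)
$c = 11$
$\sqrt{c + b{\left(H{\left(-2 \right)} \right)} \left(-30\right)} = \sqrt{11 + 1 \left(-30\right)} = \sqrt{11 - 30} = \sqrt{-19} = i \sqrt{19}$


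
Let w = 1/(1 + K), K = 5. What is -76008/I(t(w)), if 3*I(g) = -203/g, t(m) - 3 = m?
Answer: 722076/203 ≈ 3557.0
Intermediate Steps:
w = ⅙ (w = 1/(1 + 5) = 1/6 = ⅙ ≈ 0.16667)
t(m) = 3 + m
I(g) = -203/(3*g) (I(g) = (-203/g)/3 = -203/(3*g))
-76008/I(t(w)) = -76008/((-203/(3*(3 + ⅙)))) = -76008/((-203/(3*19/6))) = -76008/((-203/3*6/19)) = -76008/(-406/19) = -76008*(-19/406) = 722076/203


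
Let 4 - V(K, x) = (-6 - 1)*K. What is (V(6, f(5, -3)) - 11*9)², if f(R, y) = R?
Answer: 2809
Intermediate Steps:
V(K, x) = 4 + 7*K (V(K, x) = 4 - (-6 - 1)*K = 4 - (-7)*K = 4 + 7*K)
(V(6, f(5, -3)) - 11*9)² = ((4 + 7*6) - 11*9)² = ((4 + 42) - 99)² = (46 - 99)² = (-53)² = 2809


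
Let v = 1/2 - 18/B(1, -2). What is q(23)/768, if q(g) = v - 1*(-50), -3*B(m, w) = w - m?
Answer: 65/1536 ≈ 0.042318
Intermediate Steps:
B(m, w) = -w/3 + m/3 (B(m, w) = -(w - m)/3 = -w/3 + m/3)
v = -35/2 (v = 1/2 - 18/(-1/3*(-2) + (1/3)*1) = 1*(1/2) - 18/(2/3 + 1/3) = 1/2 - 18/1 = 1/2 - 18*1 = 1/2 - 18 = -35/2 ≈ -17.500)
q(g) = 65/2 (q(g) = -35/2 - 1*(-50) = -35/2 + 50 = 65/2)
q(23)/768 = (65/2)/768 = (65/2)*(1/768) = 65/1536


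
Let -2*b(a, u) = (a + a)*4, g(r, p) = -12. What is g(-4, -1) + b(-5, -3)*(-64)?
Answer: -1292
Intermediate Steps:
b(a, u) = -4*a (b(a, u) = -(a + a)*4/2 = -2*a*4/2 = -4*a)
g(-4, -1) + b(-5, -3)*(-64) = -12 - 4*(-5)*(-64) = -12 + 20*(-64) = -12 - 1280 = -1292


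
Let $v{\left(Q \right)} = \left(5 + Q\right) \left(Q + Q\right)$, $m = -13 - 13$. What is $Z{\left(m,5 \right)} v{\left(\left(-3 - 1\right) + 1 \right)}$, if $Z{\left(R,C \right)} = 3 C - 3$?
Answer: $-144$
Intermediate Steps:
$m = -26$ ($m = -13 - 13 = -26$)
$v{\left(Q \right)} = 2 Q \left(5 + Q\right)$ ($v{\left(Q \right)} = \left(5 + Q\right) 2 Q = 2 Q \left(5 + Q\right)$)
$Z{\left(R,C \right)} = -3 + 3 C$
$Z{\left(m,5 \right)} v{\left(\left(-3 - 1\right) + 1 \right)} = \left(-3 + 3 \cdot 5\right) 2 \left(\left(-3 - 1\right) + 1\right) \left(5 + \left(\left(-3 - 1\right) + 1\right)\right) = \left(-3 + 15\right) 2 \left(-4 + 1\right) \left(5 + \left(-4 + 1\right)\right) = 12 \cdot 2 \left(-3\right) \left(5 - 3\right) = 12 \cdot 2 \left(-3\right) 2 = 12 \left(-12\right) = -144$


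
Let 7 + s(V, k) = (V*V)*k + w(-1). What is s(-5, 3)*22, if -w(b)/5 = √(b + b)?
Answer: 1496 - 110*I*√2 ≈ 1496.0 - 155.56*I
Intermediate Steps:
w(b) = -5*√2*√b (w(b) = -5*√(b + b) = -5*√2*√b)
s(V, k) = -7 + k*V² - 5*I*√2 (s(V, k) = -7 + ((V*V)*k - 5*√2*√(-1)) = -7 + (V²*k - 5*√2*I) = -7 + (k*V² - 5*I*√2) = -7 + k*V² - 5*I*√2)
s(-5, 3)*22 = (-7 + 3*(-5)² - 5*I*√2)*22 = (-7 + 3*25 - 5*I*√2)*22 = (-7 + 75 - 5*I*√2)*22 = (68 - 5*I*√2)*22 = 1496 - 110*I*√2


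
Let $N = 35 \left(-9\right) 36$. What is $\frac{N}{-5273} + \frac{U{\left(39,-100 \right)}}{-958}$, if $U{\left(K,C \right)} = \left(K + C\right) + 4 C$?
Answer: $\frac{13294573}{5051534} \approx 2.6318$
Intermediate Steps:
$N = -11340$ ($N = \left(-315\right) 36 = -11340$)
$U{\left(K,C \right)} = K + 5 C$ ($U{\left(K,C \right)} = \left(C + K\right) + 4 C = K + 5 C$)
$\frac{N}{-5273} + \frac{U{\left(39,-100 \right)}}{-958} = - \frac{11340}{-5273} + \frac{39 + 5 \left(-100\right)}{-958} = \left(-11340\right) \left(- \frac{1}{5273}\right) + \left(39 - 500\right) \left(- \frac{1}{958}\right) = \frac{11340}{5273} - - \frac{461}{958} = \frac{11340}{5273} + \frac{461}{958} = \frac{13294573}{5051534}$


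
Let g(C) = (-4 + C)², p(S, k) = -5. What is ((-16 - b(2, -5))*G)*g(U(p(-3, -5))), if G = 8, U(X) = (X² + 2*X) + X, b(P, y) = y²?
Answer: -11808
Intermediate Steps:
U(X) = X² + 3*X
((-16 - b(2, -5))*G)*g(U(p(-3, -5))) = ((-16 - 1*(-5)²)*8)*(-4 - 5*(3 - 5))² = ((-16 - 1*25)*8)*(-4 - 5*(-2))² = ((-16 - 25)*8)*(-4 + 10)² = -41*8*6² = -328*36 = -11808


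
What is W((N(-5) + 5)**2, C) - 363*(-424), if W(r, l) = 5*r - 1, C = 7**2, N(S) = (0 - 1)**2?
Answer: 154091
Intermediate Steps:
N(S) = 1 (N(S) = (-1)**2 = 1)
C = 49
W(r, l) = -1 + 5*r
W((N(-5) + 5)**2, C) - 363*(-424) = (-1 + 5*(1 + 5)**2) - 363*(-424) = (-1 + 5*6**2) + 153912 = (-1 + 5*36) + 153912 = (-1 + 180) + 153912 = 179 + 153912 = 154091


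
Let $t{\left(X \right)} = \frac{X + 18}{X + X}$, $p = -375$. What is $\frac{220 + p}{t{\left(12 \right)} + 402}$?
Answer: $- \frac{620}{1613} \approx -0.38438$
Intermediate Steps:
$t{\left(X \right)} = \frac{18 + X}{2 X}$
$\frac{220 + p}{t{\left(12 \right)} + 402} = \frac{220 - 375}{\frac{18 + 12}{2 \cdot 12} + 402} = - \frac{155}{\frac{1}{2} \cdot \frac{1}{12} \cdot 30 + 402} = - \frac{155}{\frac{5}{4} + 402} = - \frac{155}{\frac{1613}{4}} = \left(-155\right) \frac{4}{1613} = - \frac{620}{1613}$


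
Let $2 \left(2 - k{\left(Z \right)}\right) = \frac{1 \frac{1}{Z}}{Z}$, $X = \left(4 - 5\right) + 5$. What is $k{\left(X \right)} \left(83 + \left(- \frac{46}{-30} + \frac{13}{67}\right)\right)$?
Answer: $\frac{1788171}{10720} \approx 166.81$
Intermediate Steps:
$X = 4$ ($X = -1 + 5 = 4$)
$k{\left(Z \right)} = 2 - \frac{1}{2 Z^{2}}$ ($k{\left(Z \right)} = 2 - \frac{1 \frac{1}{Z} \frac{1}{Z}}{2} = 2 - \frac{\frac{1}{Z} \frac{1}{Z}}{2} = 2 - \frac{1}{2 Z^{2}}$)
$k{\left(X \right)} \left(83 + \left(- \frac{46}{-30} + \frac{13}{67}\right)\right) = \left(2 - \frac{1}{2 \cdot 16}\right) \left(83 + \left(- \frac{46}{-30} + \frac{13}{67}\right)\right) = \left(2 - \frac{1}{32}\right) \left(83 + \left(\left(-46\right) \left(- \frac{1}{30}\right) + 13 \cdot \frac{1}{67}\right)\right) = \left(2 - \frac{1}{32}\right) \left(83 + \left(\frac{23}{15} + \frac{13}{67}\right)\right) = \frac{63 \left(83 + \frac{1736}{1005}\right)}{32} = \frac{63}{32} \cdot \frac{85151}{1005} = \frac{1788171}{10720}$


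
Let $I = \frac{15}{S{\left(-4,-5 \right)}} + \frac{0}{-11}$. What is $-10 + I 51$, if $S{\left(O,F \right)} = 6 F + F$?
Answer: $- \frac{223}{7} \approx -31.857$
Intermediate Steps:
$S{\left(O,F \right)} = 7 F$
$I = - \frac{3}{7}$ ($I = \frac{15}{7 \left(-5\right)} + \frac{0}{-11} = \frac{15}{-35} + 0 \left(- \frac{1}{11}\right) = 15 \left(- \frac{1}{35}\right) + 0 = - \frac{3}{7} + 0 = - \frac{3}{7} \approx -0.42857$)
$-10 + I 51 = -10 - \frac{153}{7} = - \frac{223}{7}$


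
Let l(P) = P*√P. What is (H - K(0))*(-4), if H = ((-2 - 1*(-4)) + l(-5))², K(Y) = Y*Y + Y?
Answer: 484 + 80*I*√5 ≈ 484.0 + 178.89*I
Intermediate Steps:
l(P) = P^(3/2)
K(Y) = Y + Y² (K(Y) = Y² + Y = Y + Y²)
H = (2 - 5*I*√5)² (H = ((-2 - 1*(-4)) + (-5)^(3/2))² = ((-2 + 4) - 5*I*√5)² = (2 - 5*I*√5)² ≈ -121.0 - 44.721*I)
(H - K(0))*(-4) = ((2 - 5*I*√5)² - 0*(1 + 0))*(-4) = ((2 - 5*I*√5)² - 0)*(-4) = ((2 - 5*I*√5)² - 1*0)*(-4) = ((2 - 5*I*√5)² + 0)*(-4) = (2 - 5*I*√5)²*(-4) = -4*(2 - 5*I*√5)²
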